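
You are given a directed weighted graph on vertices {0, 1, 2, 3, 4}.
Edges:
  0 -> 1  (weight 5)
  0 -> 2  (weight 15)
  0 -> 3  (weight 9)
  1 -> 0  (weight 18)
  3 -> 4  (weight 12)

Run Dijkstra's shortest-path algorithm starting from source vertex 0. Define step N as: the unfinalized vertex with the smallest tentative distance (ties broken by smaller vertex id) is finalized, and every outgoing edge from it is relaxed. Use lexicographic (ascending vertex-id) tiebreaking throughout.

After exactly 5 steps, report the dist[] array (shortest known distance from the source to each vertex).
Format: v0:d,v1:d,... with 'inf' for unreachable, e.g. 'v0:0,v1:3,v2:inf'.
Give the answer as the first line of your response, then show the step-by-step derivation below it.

v0:0,v1:5,v2:15,v3:9,v4:21

step 1: dist = v0:0,v1:5,v2:15,v3:9,v4:inf
step 2: dist = v0:0,v1:5,v2:15,v3:9,v4:inf
step 3: dist = v0:0,v1:5,v2:15,v3:9,v4:21
step 4: dist = v0:0,v1:5,v2:15,v3:9,v4:21
step 5: dist = v0:0,v1:5,v2:15,v3:9,v4:21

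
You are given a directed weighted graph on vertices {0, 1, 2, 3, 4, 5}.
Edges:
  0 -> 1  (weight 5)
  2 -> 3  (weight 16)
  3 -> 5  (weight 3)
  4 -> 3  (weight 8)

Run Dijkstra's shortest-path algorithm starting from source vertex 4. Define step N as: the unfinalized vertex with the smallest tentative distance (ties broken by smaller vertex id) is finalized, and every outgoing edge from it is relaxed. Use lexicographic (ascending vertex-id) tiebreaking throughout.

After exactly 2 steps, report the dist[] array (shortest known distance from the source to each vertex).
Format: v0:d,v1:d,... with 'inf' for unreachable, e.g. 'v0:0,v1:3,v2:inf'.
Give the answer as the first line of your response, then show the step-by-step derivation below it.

v0:inf,v1:inf,v2:inf,v3:8,v4:0,v5:11

step 1: dist = v0:inf,v1:inf,v2:inf,v3:8,v4:0,v5:inf
step 2: dist = v0:inf,v1:inf,v2:inf,v3:8,v4:0,v5:11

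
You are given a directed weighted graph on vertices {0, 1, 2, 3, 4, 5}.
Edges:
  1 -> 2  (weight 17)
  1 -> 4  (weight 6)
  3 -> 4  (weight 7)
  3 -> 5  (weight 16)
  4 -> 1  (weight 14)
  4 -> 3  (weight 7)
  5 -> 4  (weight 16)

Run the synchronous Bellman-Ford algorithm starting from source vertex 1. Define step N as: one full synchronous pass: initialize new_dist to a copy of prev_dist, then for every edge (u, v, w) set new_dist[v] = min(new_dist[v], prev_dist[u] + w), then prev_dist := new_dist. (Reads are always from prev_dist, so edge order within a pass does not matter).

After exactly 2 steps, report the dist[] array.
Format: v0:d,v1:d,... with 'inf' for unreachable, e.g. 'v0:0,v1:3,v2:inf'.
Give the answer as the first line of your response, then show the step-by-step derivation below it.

v0:inf,v1:0,v2:17,v3:13,v4:6,v5:inf

step 1: dist = v0:inf,v1:0,v2:17,v3:inf,v4:6,v5:inf
step 2: dist = v0:inf,v1:0,v2:17,v3:13,v4:6,v5:inf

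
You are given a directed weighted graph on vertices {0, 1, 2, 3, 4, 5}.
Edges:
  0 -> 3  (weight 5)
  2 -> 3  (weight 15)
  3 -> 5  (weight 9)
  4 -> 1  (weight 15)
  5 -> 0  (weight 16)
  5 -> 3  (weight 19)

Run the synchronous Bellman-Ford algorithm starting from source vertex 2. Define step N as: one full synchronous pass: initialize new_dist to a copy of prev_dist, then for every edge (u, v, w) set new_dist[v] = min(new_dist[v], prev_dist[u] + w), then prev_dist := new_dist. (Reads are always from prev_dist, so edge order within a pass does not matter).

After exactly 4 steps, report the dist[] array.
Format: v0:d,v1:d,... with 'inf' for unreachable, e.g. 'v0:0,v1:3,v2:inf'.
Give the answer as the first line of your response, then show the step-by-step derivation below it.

v0:40,v1:inf,v2:0,v3:15,v4:inf,v5:24

step 1: dist = v0:inf,v1:inf,v2:0,v3:15,v4:inf,v5:inf
step 2: dist = v0:inf,v1:inf,v2:0,v3:15,v4:inf,v5:24
step 3: dist = v0:40,v1:inf,v2:0,v3:15,v4:inf,v5:24
step 4: dist = v0:40,v1:inf,v2:0,v3:15,v4:inf,v5:24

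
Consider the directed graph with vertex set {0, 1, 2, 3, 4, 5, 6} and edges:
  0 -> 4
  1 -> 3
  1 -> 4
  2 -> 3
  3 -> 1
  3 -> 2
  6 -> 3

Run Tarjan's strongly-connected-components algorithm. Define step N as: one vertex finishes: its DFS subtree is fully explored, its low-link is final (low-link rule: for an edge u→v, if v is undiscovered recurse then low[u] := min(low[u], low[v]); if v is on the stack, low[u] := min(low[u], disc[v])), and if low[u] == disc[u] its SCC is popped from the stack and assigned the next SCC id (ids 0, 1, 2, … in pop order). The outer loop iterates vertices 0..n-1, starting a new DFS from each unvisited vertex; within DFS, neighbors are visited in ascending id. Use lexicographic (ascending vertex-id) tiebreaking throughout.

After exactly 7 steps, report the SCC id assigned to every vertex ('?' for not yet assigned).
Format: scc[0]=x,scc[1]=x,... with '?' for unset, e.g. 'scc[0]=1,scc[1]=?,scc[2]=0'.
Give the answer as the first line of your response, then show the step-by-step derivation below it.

scc[0]=1,scc[1]=2,scc[2]=2,scc[3]=2,scc[4]=0,scc[5]=3,scc[6]=4

step 1: low=(low[0]=0,low[1]=?,low[2]=?,low[3]=?,low[4]=1,low[5]=?,low[6]=?); scc=(scc[0]=?,scc[1]=?,scc[2]=?,scc[3]=?,scc[4]=0,scc[5]=?,scc[6]=?)
step 2: low=(low[0]=0,low[1]=?,low[2]=?,low[3]=?,low[4]=1,low[5]=?,low[6]=?); scc=(scc[0]=1,scc[1]=?,scc[2]=?,scc[3]=?,scc[4]=0,scc[5]=?,scc[6]=?)
step 3: low=(low[0]=0,low[1]=2,low[2]=3,low[3]=2,low[4]=1,low[5]=?,low[6]=?); scc=(scc[0]=1,scc[1]=?,scc[2]=?,scc[3]=?,scc[4]=0,scc[5]=?,scc[6]=?)
step 4: low=(low[0]=0,low[1]=2,low[2]=3,low[3]=2,low[4]=1,low[5]=?,low[6]=?); scc=(scc[0]=1,scc[1]=?,scc[2]=?,scc[3]=?,scc[4]=0,scc[5]=?,scc[6]=?)
step 5: low=(low[0]=0,low[1]=2,low[2]=3,low[3]=2,low[4]=1,low[5]=?,low[6]=?); scc=(scc[0]=1,scc[1]=2,scc[2]=2,scc[3]=2,scc[4]=0,scc[5]=?,scc[6]=?)
step 6: low=(low[0]=0,low[1]=2,low[2]=3,low[3]=2,low[4]=1,low[5]=5,low[6]=?); scc=(scc[0]=1,scc[1]=2,scc[2]=2,scc[3]=2,scc[4]=0,scc[5]=3,scc[6]=?)
step 7: low=(low[0]=0,low[1]=2,low[2]=3,low[3]=2,low[4]=1,low[5]=5,low[6]=6); scc=(scc[0]=1,scc[1]=2,scc[2]=2,scc[3]=2,scc[4]=0,scc[5]=3,scc[6]=4)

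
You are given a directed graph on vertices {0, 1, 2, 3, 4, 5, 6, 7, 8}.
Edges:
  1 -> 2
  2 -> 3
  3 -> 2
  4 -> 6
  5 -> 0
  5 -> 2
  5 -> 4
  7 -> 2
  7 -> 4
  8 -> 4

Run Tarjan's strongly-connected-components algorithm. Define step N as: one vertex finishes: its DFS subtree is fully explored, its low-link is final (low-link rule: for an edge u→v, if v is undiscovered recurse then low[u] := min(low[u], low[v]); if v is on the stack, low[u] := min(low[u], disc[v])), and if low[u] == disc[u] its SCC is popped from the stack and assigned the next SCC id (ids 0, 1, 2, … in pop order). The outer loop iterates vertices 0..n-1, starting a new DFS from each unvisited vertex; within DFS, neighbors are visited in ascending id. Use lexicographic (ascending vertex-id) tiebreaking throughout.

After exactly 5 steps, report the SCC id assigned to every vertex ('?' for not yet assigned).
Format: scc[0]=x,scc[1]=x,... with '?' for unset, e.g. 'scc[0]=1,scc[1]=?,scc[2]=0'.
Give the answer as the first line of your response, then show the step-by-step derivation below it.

scc[0]=0,scc[1]=2,scc[2]=1,scc[3]=1,scc[4]=?,scc[5]=?,scc[6]=3,scc[7]=?,scc[8]=?

step 1: low=(low[0]=0,low[1]=?,low[2]=?,low[3]=?,low[4]=?,low[5]=?,low[6]=?,low[7]=?,low[8]=?); scc=(scc[0]=0,scc[1]=?,scc[2]=?,scc[3]=?,scc[4]=?,scc[5]=?,scc[6]=?,scc[7]=?,scc[8]=?)
step 2: low=(low[0]=0,low[1]=1,low[2]=2,low[3]=2,low[4]=?,low[5]=?,low[6]=?,low[7]=?,low[8]=?); scc=(scc[0]=0,scc[1]=?,scc[2]=?,scc[3]=?,scc[4]=?,scc[5]=?,scc[6]=?,scc[7]=?,scc[8]=?)
step 3: low=(low[0]=0,low[1]=1,low[2]=2,low[3]=2,low[4]=?,low[5]=?,low[6]=?,low[7]=?,low[8]=?); scc=(scc[0]=0,scc[1]=?,scc[2]=1,scc[3]=1,scc[4]=?,scc[5]=?,scc[6]=?,scc[7]=?,scc[8]=?)
step 4: low=(low[0]=0,low[1]=1,low[2]=2,low[3]=2,low[4]=?,low[5]=?,low[6]=?,low[7]=?,low[8]=?); scc=(scc[0]=0,scc[1]=2,scc[2]=1,scc[3]=1,scc[4]=?,scc[5]=?,scc[6]=?,scc[7]=?,scc[8]=?)
step 5: low=(low[0]=0,low[1]=1,low[2]=2,low[3]=2,low[4]=4,low[5]=?,low[6]=5,low[7]=?,low[8]=?); scc=(scc[0]=0,scc[1]=2,scc[2]=1,scc[3]=1,scc[4]=?,scc[5]=?,scc[6]=3,scc[7]=?,scc[8]=?)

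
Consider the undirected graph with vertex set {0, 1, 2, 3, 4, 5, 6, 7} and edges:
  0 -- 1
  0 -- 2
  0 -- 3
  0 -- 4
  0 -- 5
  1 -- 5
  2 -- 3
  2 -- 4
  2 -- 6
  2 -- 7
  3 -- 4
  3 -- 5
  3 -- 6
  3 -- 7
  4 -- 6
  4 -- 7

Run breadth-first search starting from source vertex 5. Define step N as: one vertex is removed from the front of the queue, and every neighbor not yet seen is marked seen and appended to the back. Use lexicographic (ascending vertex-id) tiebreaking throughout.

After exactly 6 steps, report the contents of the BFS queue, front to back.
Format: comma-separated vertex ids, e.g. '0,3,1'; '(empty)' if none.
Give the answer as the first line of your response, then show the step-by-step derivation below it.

6,7

step 1: dequeue 5; queue=[0,1,3]; order=5
step 2: dequeue 0; queue=[1,3,2,4]; order=5,0
step 3: dequeue 1; queue=[3,2,4]; order=5,0,1
step 4: dequeue 3; queue=[2,4,6,7]; order=5,0,1,3
step 5: dequeue 2; queue=[4,6,7]; order=5,0,1,3,2
step 6: dequeue 4; queue=[6,7]; order=5,0,1,3,2,4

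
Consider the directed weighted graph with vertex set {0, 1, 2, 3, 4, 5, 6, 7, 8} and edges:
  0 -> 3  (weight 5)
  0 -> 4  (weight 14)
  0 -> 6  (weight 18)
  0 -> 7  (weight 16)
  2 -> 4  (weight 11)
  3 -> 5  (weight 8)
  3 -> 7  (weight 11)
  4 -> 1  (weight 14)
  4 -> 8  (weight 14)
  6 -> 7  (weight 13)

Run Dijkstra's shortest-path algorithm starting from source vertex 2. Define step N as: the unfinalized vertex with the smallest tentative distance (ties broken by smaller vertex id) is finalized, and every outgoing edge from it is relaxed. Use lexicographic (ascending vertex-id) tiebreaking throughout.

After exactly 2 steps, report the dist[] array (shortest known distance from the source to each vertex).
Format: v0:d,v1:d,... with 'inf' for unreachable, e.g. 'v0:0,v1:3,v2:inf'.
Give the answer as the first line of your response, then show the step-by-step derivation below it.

v0:inf,v1:25,v2:0,v3:inf,v4:11,v5:inf,v6:inf,v7:inf,v8:25

step 1: dist = v0:inf,v1:inf,v2:0,v3:inf,v4:11,v5:inf,v6:inf,v7:inf,v8:inf
step 2: dist = v0:inf,v1:25,v2:0,v3:inf,v4:11,v5:inf,v6:inf,v7:inf,v8:25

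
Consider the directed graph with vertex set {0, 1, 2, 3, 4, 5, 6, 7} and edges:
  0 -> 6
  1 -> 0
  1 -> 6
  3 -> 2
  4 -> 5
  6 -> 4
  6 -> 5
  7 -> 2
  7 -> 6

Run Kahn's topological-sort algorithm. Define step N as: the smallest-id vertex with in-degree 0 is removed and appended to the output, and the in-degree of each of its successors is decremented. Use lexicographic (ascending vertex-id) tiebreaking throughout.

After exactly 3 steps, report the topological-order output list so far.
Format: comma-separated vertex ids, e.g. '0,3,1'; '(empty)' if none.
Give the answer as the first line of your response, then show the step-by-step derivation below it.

1,0,3

step 1: output 1; order=[1]; indeg=(0,0,2,0,1,2,2,0)
step 2: output 0; order=[1,0]; indeg=(0,0,2,0,1,2,1,0)
step 3: output 3; order=[1,0,3]; indeg=(0,0,1,0,1,2,1,0)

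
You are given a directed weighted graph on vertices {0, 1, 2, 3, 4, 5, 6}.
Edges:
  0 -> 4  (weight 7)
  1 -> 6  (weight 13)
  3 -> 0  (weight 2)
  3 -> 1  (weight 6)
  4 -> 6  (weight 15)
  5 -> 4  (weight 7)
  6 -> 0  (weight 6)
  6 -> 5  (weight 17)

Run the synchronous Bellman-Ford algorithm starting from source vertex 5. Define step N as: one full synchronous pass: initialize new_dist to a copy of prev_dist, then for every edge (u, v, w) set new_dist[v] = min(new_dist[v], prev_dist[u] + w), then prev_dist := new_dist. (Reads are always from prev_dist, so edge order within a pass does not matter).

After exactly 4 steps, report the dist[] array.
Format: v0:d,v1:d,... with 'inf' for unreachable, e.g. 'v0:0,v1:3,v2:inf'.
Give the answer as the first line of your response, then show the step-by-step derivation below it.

v0:28,v1:inf,v2:inf,v3:inf,v4:7,v5:0,v6:22

step 1: dist = v0:inf,v1:inf,v2:inf,v3:inf,v4:7,v5:0,v6:inf
step 2: dist = v0:inf,v1:inf,v2:inf,v3:inf,v4:7,v5:0,v6:22
step 3: dist = v0:28,v1:inf,v2:inf,v3:inf,v4:7,v5:0,v6:22
step 4: dist = v0:28,v1:inf,v2:inf,v3:inf,v4:7,v5:0,v6:22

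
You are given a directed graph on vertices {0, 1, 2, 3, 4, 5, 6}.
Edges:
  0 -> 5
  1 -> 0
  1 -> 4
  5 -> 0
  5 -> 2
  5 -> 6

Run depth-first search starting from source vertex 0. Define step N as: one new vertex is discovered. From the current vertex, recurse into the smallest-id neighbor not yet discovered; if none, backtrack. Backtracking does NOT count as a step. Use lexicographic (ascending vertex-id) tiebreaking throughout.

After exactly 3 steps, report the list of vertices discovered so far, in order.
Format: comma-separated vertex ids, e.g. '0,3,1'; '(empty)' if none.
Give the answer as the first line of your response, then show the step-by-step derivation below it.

0,5,2

step 1: discover 0; path=0; order=0
step 2: discover 5; path=0>5; order=0,5
step 3: discover 2; path=0>5>2; order=0,5,2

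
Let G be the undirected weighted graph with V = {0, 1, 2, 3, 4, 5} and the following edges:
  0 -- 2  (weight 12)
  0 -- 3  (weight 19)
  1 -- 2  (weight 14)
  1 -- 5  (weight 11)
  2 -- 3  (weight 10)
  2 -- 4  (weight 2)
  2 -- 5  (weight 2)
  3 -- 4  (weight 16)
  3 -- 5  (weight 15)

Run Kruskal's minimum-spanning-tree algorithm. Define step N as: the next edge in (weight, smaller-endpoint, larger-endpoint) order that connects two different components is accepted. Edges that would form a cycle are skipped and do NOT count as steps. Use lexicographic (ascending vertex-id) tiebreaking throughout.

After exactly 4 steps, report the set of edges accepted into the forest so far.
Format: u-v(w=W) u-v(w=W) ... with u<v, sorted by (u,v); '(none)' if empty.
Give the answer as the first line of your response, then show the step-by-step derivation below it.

1-5(w=11) 2-3(w=10) 2-4(w=2) 2-5(w=2)

step 1: add edge 2-4 (w=2); MST = {2-4(w=2)}
step 2: add edge 2-5 (w=2); MST = {2-4(w=2) 2-5(w=2)}
step 3: add edge 2-3 (w=10); MST = {2-3(w=10) 2-4(w=2) 2-5(w=2)}
step 4: add edge 1-5 (w=11); MST = {1-5(w=11) 2-3(w=10) 2-4(w=2) 2-5(w=2)}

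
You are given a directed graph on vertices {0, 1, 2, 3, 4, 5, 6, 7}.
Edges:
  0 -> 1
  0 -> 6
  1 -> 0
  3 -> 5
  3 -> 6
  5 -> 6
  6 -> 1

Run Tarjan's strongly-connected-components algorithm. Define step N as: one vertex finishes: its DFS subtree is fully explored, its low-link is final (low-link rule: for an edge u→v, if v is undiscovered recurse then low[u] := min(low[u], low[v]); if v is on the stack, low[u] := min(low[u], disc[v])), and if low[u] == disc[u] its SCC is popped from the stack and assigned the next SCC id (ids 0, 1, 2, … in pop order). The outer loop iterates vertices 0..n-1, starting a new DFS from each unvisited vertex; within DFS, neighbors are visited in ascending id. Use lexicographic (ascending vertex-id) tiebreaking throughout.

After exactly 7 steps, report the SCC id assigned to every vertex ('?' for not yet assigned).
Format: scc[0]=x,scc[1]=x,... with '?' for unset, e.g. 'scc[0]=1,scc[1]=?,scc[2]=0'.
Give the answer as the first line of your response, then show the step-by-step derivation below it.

scc[0]=0,scc[1]=0,scc[2]=1,scc[3]=3,scc[4]=4,scc[5]=2,scc[6]=0,scc[7]=?

step 1: low=(low[0]=0,low[1]=0,low[2]=?,low[3]=?,low[4]=?,low[5]=?,low[6]=?,low[7]=?); scc=(scc[0]=?,scc[1]=?,scc[2]=?,scc[3]=?,scc[4]=?,scc[5]=?,scc[6]=?,scc[7]=?)
step 2: low=(low[0]=0,low[1]=0,low[2]=?,low[3]=?,low[4]=?,low[5]=?,low[6]=1,low[7]=?); scc=(scc[0]=?,scc[1]=?,scc[2]=?,scc[3]=?,scc[4]=?,scc[5]=?,scc[6]=?,scc[7]=?)
step 3: low=(low[0]=0,low[1]=0,low[2]=?,low[3]=?,low[4]=?,low[5]=?,low[6]=1,low[7]=?); scc=(scc[0]=0,scc[1]=0,scc[2]=?,scc[3]=?,scc[4]=?,scc[5]=?,scc[6]=0,scc[7]=?)
step 4: low=(low[0]=0,low[1]=0,low[2]=3,low[3]=?,low[4]=?,low[5]=?,low[6]=1,low[7]=?); scc=(scc[0]=0,scc[1]=0,scc[2]=1,scc[3]=?,scc[4]=?,scc[5]=?,scc[6]=0,scc[7]=?)
step 5: low=(low[0]=0,low[1]=0,low[2]=3,low[3]=4,low[4]=?,low[5]=5,low[6]=1,low[7]=?); scc=(scc[0]=0,scc[1]=0,scc[2]=1,scc[3]=?,scc[4]=?,scc[5]=2,scc[6]=0,scc[7]=?)
step 6: low=(low[0]=0,low[1]=0,low[2]=3,low[3]=4,low[4]=?,low[5]=5,low[6]=1,low[7]=?); scc=(scc[0]=0,scc[1]=0,scc[2]=1,scc[3]=3,scc[4]=?,scc[5]=2,scc[6]=0,scc[7]=?)
step 7: low=(low[0]=0,low[1]=0,low[2]=3,low[3]=4,low[4]=6,low[5]=5,low[6]=1,low[7]=?); scc=(scc[0]=0,scc[1]=0,scc[2]=1,scc[3]=3,scc[4]=4,scc[5]=2,scc[6]=0,scc[7]=?)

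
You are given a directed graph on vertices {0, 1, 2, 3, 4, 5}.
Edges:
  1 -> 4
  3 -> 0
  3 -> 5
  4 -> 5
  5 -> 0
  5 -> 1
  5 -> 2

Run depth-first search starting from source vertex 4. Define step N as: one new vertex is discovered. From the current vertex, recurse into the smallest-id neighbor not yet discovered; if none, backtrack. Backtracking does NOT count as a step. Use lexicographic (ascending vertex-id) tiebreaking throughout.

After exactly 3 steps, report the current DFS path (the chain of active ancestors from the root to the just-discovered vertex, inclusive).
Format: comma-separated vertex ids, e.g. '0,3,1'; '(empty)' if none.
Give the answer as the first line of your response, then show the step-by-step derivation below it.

4,5,0

step 1: discover 4; path=4; order=4
step 2: discover 5; path=4>5; order=4,5
step 3: discover 0; path=4>5>0; order=4,5,0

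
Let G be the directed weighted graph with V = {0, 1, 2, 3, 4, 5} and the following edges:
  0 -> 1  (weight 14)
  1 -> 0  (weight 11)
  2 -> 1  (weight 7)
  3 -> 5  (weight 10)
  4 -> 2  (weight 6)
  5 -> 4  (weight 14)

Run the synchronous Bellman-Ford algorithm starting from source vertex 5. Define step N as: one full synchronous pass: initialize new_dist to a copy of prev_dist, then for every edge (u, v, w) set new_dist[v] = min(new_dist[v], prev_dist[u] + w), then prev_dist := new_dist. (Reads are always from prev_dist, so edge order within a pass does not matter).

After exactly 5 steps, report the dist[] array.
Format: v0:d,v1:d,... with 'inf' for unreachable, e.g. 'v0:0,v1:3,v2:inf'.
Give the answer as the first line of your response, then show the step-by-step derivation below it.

v0:38,v1:27,v2:20,v3:inf,v4:14,v5:0

step 1: dist = v0:inf,v1:inf,v2:inf,v3:inf,v4:14,v5:0
step 2: dist = v0:inf,v1:inf,v2:20,v3:inf,v4:14,v5:0
step 3: dist = v0:inf,v1:27,v2:20,v3:inf,v4:14,v5:0
step 4: dist = v0:38,v1:27,v2:20,v3:inf,v4:14,v5:0
step 5: dist = v0:38,v1:27,v2:20,v3:inf,v4:14,v5:0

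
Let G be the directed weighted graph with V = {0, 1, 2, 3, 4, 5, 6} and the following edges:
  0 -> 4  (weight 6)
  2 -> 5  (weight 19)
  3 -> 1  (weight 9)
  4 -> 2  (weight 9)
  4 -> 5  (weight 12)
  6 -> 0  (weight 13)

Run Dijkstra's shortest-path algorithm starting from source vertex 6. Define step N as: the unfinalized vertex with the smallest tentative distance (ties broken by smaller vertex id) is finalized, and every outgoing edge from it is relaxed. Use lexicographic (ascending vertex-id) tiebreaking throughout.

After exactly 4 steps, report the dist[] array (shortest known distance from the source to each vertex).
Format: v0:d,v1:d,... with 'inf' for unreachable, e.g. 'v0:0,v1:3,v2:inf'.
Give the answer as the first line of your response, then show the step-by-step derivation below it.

v0:13,v1:inf,v2:28,v3:inf,v4:19,v5:31,v6:0

step 1: dist = v0:13,v1:inf,v2:inf,v3:inf,v4:inf,v5:inf,v6:0
step 2: dist = v0:13,v1:inf,v2:inf,v3:inf,v4:19,v5:inf,v6:0
step 3: dist = v0:13,v1:inf,v2:28,v3:inf,v4:19,v5:31,v6:0
step 4: dist = v0:13,v1:inf,v2:28,v3:inf,v4:19,v5:31,v6:0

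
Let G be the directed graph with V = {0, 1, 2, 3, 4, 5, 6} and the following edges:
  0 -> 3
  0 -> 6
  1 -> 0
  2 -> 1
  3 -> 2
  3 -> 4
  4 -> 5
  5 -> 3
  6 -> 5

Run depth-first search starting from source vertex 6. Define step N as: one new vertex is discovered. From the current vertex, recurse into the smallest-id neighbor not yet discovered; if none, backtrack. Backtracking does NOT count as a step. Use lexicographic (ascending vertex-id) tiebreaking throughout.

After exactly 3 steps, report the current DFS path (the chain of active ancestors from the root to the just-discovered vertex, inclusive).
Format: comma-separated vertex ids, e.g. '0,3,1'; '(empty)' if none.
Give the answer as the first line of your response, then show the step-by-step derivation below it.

6,5,3

step 1: discover 6; path=6; order=6
step 2: discover 5; path=6>5; order=6,5
step 3: discover 3; path=6>5>3; order=6,5,3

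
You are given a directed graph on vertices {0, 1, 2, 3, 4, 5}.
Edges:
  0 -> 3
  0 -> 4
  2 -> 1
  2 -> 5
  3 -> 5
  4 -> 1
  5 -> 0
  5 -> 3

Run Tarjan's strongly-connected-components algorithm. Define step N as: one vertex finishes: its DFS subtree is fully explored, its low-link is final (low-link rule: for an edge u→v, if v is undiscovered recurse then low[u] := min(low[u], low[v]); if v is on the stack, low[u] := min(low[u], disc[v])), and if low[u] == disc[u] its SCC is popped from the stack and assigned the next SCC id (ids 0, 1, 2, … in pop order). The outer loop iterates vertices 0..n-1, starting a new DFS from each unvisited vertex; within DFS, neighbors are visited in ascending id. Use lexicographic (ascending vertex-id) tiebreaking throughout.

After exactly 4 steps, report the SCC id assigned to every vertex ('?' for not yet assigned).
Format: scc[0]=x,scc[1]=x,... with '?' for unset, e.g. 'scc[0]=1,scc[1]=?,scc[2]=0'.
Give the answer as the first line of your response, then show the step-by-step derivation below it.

scc[0]=?,scc[1]=0,scc[2]=?,scc[3]=?,scc[4]=1,scc[5]=?

step 1: low=(low[0]=0,low[1]=?,low[2]=?,low[3]=1,low[4]=?,low[5]=0); scc=(scc[0]=?,scc[1]=?,scc[2]=?,scc[3]=?,scc[4]=?,scc[5]=?)
step 2: low=(low[0]=0,low[1]=?,low[2]=?,low[3]=0,low[4]=?,low[5]=0); scc=(scc[0]=?,scc[1]=?,scc[2]=?,scc[3]=?,scc[4]=?,scc[5]=?)
step 3: low=(low[0]=0,low[1]=4,low[2]=?,low[3]=0,low[4]=3,low[5]=0); scc=(scc[0]=?,scc[1]=0,scc[2]=?,scc[3]=?,scc[4]=?,scc[5]=?)
step 4: low=(low[0]=0,low[1]=4,low[2]=?,low[3]=0,low[4]=3,low[5]=0); scc=(scc[0]=?,scc[1]=0,scc[2]=?,scc[3]=?,scc[4]=1,scc[5]=?)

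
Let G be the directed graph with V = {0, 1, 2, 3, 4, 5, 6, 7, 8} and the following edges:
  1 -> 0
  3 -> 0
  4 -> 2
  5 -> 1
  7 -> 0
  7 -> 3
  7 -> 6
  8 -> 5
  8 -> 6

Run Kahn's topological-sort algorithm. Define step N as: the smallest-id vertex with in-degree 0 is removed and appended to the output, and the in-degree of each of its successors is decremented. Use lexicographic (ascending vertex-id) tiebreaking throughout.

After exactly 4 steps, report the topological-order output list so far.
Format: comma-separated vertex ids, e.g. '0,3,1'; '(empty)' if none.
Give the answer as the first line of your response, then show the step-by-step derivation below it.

4,2,7,3

step 1: output 4; order=[4]; indeg=(3,1,0,1,0,1,2,0,0)
step 2: output 2; order=[4,2]; indeg=(3,1,0,1,0,1,2,0,0)
step 3: output 7; order=[4,2,7]; indeg=(2,1,0,0,0,1,1,0,0)
step 4: output 3; order=[4,2,7,3]; indeg=(1,1,0,0,0,1,1,0,0)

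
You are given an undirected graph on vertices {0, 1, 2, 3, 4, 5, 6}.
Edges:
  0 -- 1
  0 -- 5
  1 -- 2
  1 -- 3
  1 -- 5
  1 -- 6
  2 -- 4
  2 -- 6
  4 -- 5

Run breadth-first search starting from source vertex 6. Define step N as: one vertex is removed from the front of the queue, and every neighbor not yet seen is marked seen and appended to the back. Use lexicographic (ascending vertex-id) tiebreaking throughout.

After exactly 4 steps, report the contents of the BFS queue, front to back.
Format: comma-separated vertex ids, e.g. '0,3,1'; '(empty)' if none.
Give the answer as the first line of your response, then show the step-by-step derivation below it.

3,5,4

step 1: dequeue 6; queue=[1,2]; order=6
step 2: dequeue 1; queue=[2,0,3,5]; order=6,1
step 3: dequeue 2; queue=[0,3,5,4]; order=6,1,2
step 4: dequeue 0; queue=[3,5,4]; order=6,1,2,0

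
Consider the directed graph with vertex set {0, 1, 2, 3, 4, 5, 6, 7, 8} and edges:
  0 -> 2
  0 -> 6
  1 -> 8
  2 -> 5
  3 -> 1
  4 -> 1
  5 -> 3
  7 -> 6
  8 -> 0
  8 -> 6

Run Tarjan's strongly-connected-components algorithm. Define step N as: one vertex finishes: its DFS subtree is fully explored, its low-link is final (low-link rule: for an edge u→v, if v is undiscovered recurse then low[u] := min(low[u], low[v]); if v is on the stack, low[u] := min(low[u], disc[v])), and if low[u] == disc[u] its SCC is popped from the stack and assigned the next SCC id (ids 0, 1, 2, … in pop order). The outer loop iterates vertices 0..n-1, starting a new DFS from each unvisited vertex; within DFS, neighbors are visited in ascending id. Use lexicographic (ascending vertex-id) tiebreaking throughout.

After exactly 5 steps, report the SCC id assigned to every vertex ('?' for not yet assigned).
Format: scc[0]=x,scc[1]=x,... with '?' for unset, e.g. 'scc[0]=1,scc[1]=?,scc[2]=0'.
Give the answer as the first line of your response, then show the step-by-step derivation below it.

scc[0]=?,scc[1]=?,scc[2]=?,scc[3]=?,scc[4]=?,scc[5]=?,scc[6]=0,scc[7]=?,scc[8]=?

step 1: low=(low[0]=0,low[1]=4,low[2]=1,low[3]=3,low[4]=?,low[5]=2,low[6]=6,low[7]=?,low[8]=0); scc=(scc[0]=?,scc[1]=?,scc[2]=?,scc[3]=?,scc[4]=?,scc[5]=?,scc[6]=0,scc[7]=?,scc[8]=?)
step 2: low=(low[0]=0,low[1]=4,low[2]=1,low[3]=3,low[4]=?,low[5]=2,low[6]=6,low[7]=?,low[8]=0); scc=(scc[0]=?,scc[1]=?,scc[2]=?,scc[3]=?,scc[4]=?,scc[5]=?,scc[6]=0,scc[7]=?,scc[8]=?)
step 3: low=(low[0]=0,low[1]=0,low[2]=1,low[3]=3,low[4]=?,low[5]=2,low[6]=6,low[7]=?,low[8]=0); scc=(scc[0]=?,scc[1]=?,scc[2]=?,scc[3]=?,scc[4]=?,scc[5]=?,scc[6]=0,scc[7]=?,scc[8]=?)
step 4: low=(low[0]=0,low[1]=0,low[2]=1,low[3]=0,low[4]=?,low[5]=2,low[6]=6,low[7]=?,low[8]=0); scc=(scc[0]=?,scc[1]=?,scc[2]=?,scc[3]=?,scc[4]=?,scc[5]=?,scc[6]=0,scc[7]=?,scc[8]=?)
step 5: low=(low[0]=0,low[1]=0,low[2]=1,low[3]=0,low[4]=?,low[5]=0,low[6]=6,low[7]=?,low[8]=0); scc=(scc[0]=?,scc[1]=?,scc[2]=?,scc[3]=?,scc[4]=?,scc[5]=?,scc[6]=0,scc[7]=?,scc[8]=?)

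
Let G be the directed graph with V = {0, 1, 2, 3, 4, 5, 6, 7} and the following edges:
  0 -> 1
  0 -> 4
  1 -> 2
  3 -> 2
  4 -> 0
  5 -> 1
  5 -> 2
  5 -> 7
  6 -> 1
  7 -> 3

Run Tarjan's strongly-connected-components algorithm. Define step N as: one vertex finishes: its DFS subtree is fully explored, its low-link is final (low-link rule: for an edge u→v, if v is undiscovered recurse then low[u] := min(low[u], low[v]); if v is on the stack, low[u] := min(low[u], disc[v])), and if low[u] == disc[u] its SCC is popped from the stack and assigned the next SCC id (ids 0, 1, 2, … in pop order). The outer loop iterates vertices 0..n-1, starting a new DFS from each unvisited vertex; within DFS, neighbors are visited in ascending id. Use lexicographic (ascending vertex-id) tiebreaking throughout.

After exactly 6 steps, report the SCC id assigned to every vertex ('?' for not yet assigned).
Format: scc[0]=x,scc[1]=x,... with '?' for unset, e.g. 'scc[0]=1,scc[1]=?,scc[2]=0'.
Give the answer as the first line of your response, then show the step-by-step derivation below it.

scc[0]=2,scc[1]=1,scc[2]=0,scc[3]=3,scc[4]=2,scc[5]=?,scc[6]=?,scc[7]=4

step 1: low=(low[0]=0,low[1]=1,low[2]=2,low[3]=?,low[4]=?,low[5]=?,low[6]=?,low[7]=?); scc=(scc[0]=?,scc[1]=?,scc[2]=0,scc[3]=?,scc[4]=?,scc[5]=?,scc[6]=?,scc[7]=?)
step 2: low=(low[0]=0,low[1]=1,low[2]=2,low[3]=?,low[4]=?,low[5]=?,low[6]=?,low[7]=?); scc=(scc[0]=?,scc[1]=1,scc[2]=0,scc[3]=?,scc[4]=?,scc[5]=?,scc[6]=?,scc[7]=?)
step 3: low=(low[0]=0,low[1]=1,low[2]=2,low[3]=?,low[4]=0,low[5]=?,low[6]=?,low[7]=?); scc=(scc[0]=?,scc[1]=1,scc[2]=0,scc[3]=?,scc[4]=?,scc[5]=?,scc[6]=?,scc[7]=?)
step 4: low=(low[0]=0,low[1]=1,low[2]=2,low[3]=?,low[4]=0,low[5]=?,low[6]=?,low[7]=?); scc=(scc[0]=2,scc[1]=1,scc[2]=0,scc[3]=?,scc[4]=2,scc[5]=?,scc[6]=?,scc[7]=?)
step 5: low=(low[0]=0,low[1]=1,low[2]=2,low[3]=4,low[4]=0,low[5]=?,low[6]=?,low[7]=?); scc=(scc[0]=2,scc[1]=1,scc[2]=0,scc[3]=3,scc[4]=2,scc[5]=?,scc[6]=?,scc[7]=?)
step 6: low=(low[0]=0,low[1]=1,low[2]=2,low[3]=4,low[4]=0,low[5]=5,low[6]=?,low[7]=6); scc=(scc[0]=2,scc[1]=1,scc[2]=0,scc[3]=3,scc[4]=2,scc[5]=?,scc[6]=?,scc[7]=4)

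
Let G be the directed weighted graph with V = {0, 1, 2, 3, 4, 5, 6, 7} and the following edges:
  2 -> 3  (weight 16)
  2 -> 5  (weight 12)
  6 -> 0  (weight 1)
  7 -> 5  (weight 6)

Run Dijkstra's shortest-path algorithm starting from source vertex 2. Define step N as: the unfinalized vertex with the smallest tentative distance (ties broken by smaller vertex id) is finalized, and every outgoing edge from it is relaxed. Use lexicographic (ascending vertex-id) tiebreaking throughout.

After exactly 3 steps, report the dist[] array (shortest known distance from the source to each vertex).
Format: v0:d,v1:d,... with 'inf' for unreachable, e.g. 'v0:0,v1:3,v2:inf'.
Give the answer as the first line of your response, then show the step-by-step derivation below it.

v0:inf,v1:inf,v2:0,v3:16,v4:inf,v5:12,v6:inf,v7:inf

step 1: dist = v0:inf,v1:inf,v2:0,v3:16,v4:inf,v5:12,v6:inf,v7:inf
step 2: dist = v0:inf,v1:inf,v2:0,v3:16,v4:inf,v5:12,v6:inf,v7:inf
step 3: dist = v0:inf,v1:inf,v2:0,v3:16,v4:inf,v5:12,v6:inf,v7:inf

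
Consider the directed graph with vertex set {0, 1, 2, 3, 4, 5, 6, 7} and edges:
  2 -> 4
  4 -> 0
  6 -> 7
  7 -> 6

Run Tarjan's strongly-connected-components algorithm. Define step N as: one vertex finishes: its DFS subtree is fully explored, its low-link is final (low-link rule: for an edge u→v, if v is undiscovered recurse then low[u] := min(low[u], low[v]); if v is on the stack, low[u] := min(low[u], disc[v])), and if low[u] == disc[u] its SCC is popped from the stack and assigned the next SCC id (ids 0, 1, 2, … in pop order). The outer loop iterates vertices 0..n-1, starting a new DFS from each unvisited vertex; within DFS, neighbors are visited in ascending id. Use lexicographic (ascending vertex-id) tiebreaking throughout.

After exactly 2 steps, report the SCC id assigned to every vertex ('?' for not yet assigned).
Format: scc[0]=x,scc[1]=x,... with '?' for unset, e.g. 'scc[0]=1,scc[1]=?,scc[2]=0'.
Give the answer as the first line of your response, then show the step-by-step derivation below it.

scc[0]=0,scc[1]=1,scc[2]=?,scc[3]=?,scc[4]=?,scc[5]=?,scc[6]=?,scc[7]=?

step 1: low=(low[0]=0,low[1]=?,low[2]=?,low[3]=?,low[4]=?,low[5]=?,low[6]=?,low[7]=?); scc=(scc[0]=0,scc[1]=?,scc[2]=?,scc[3]=?,scc[4]=?,scc[5]=?,scc[6]=?,scc[7]=?)
step 2: low=(low[0]=0,low[1]=1,low[2]=?,low[3]=?,low[4]=?,low[5]=?,low[6]=?,low[7]=?); scc=(scc[0]=0,scc[1]=1,scc[2]=?,scc[3]=?,scc[4]=?,scc[5]=?,scc[6]=?,scc[7]=?)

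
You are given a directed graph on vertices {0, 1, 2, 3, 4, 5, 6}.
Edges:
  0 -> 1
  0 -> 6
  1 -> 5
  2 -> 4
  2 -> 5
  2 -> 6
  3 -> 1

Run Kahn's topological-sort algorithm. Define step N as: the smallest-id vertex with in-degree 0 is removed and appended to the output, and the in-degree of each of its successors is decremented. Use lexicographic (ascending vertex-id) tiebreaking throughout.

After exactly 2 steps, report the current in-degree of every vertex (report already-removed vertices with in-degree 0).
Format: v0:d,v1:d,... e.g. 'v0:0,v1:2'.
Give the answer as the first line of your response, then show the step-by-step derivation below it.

v0:0,v1:1,v2:0,v3:0,v4:0,v5:1,v6:0

step 1: output 0; order=[0]; indeg=(0,1,0,0,1,2,1)
step 2: output 2; order=[0,2]; indeg=(0,1,0,0,0,1,0)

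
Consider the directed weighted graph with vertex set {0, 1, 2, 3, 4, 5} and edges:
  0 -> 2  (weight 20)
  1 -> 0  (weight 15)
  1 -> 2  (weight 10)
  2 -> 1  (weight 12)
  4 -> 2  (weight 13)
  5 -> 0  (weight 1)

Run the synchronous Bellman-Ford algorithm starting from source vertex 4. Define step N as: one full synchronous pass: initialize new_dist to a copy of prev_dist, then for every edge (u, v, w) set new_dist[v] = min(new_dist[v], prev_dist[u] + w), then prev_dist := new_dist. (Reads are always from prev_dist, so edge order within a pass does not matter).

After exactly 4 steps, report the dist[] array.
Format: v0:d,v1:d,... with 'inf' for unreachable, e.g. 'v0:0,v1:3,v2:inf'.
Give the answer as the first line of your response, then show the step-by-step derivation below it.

v0:40,v1:25,v2:13,v3:inf,v4:0,v5:inf

step 1: dist = v0:inf,v1:inf,v2:13,v3:inf,v4:0,v5:inf
step 2: dist = v0:inf,v1:25,v2:13,v3:inf,v4:0,v5:inf
step 3: dist = v0:40,v1:25,v2:13,v3:inf,v4:0,v5:inf
step 4: dist = v0:40,v1:25,v2:13,v3:inf,v4:0,v5:inf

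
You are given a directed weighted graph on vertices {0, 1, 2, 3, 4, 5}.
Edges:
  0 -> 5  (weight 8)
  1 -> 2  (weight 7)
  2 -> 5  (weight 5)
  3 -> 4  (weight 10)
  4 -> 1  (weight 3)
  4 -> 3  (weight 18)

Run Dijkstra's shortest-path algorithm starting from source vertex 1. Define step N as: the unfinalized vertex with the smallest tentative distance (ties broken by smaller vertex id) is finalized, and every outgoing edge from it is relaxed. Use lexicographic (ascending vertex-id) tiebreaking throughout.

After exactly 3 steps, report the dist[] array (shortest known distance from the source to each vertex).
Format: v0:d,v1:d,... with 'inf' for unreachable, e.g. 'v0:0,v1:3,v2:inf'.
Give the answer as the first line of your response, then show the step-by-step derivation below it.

v0:inf,v1:0,v2:7,v3:inf,v4:inf,v5:12

step 1: dist = v0:inf,v1:0,v2:7,v3:inf,v4:inf,v5:inf
step 2: dist = v0:inf,v1:0,v2:7,v3:inf,v4:inf,v5:12
step 3: dist = v0:inf,v1:0,v2:7,v3:inf,v4:inf,v5:12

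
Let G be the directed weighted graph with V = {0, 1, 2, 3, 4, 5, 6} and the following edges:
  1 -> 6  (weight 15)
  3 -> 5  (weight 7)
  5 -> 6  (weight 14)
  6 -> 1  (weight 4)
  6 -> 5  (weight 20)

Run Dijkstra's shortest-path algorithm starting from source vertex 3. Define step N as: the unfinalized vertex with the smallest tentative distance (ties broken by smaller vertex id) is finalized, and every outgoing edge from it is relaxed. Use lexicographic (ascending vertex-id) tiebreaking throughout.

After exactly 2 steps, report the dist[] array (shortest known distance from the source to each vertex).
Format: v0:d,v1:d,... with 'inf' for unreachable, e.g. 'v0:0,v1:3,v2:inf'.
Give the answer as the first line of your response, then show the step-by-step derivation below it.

v0:inf,v1:inf,v2:inf,v3:0,v4:inf,v5:7,v6:21

step 1: dist = v0:inf,v1:inf,v2:inf,v3:0,v4:inf,v5:7,v6:inf
step 2: dist = v0:inf,v1:inf,v2:inf,v3:0,v4:inf,v5:7,v6:21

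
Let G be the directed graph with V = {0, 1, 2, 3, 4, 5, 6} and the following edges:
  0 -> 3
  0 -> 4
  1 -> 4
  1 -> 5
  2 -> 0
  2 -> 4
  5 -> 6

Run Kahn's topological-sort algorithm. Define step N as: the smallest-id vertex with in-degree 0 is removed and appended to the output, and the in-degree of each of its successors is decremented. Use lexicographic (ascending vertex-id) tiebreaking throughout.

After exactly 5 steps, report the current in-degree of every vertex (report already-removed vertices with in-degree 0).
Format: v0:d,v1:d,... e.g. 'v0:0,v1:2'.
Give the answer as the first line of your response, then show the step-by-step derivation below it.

v0:0,v1:0,v2:0,v3:0,v4:0,v5:0,v6:1

step 1: output 1; order=[1]; indeg=(1,0,0,1,2,0,1)
step 2: output 2; order=[1,2]; indeg=(0,0,0,1,1,0,1)
step 3: output 0; order=[1,2,0]; indeg=(0,0,0,0,0,0,1)
step 4: output 3; order=[1,2,0,3]; indeg=(0,0,0,0,0,0,1)
step 5: output 4; order=[1,2,0,3,4]; indeg=(0,0,0,0,0,0,1)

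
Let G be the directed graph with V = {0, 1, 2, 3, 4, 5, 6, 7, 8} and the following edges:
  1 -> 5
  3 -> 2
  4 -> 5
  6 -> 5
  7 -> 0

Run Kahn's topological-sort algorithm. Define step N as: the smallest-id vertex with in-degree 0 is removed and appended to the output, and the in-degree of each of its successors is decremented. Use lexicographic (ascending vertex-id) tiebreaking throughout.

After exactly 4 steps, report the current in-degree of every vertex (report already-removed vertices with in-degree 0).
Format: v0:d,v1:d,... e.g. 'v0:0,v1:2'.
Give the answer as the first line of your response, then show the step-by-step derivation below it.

v0:1,v1:0,v2:0,v3:0,v4:0,v5:1,v6:0,v7:0,v8:0

step 1: output 1; order=[1]; indeg=(1,0,1,0,0,2,0,0,0)
step 2: output 3; order=[1,3]; indeg=(1,0,0,0,0,2,0,0,0)
step 3: output 2; order=[1,3,2]; indeg=(1,0,0,0,0,2,0,0,0)
step 4: output 4; order=[1,3,2,4]; indeg=(1,0,0,0,0,1,0,0,0)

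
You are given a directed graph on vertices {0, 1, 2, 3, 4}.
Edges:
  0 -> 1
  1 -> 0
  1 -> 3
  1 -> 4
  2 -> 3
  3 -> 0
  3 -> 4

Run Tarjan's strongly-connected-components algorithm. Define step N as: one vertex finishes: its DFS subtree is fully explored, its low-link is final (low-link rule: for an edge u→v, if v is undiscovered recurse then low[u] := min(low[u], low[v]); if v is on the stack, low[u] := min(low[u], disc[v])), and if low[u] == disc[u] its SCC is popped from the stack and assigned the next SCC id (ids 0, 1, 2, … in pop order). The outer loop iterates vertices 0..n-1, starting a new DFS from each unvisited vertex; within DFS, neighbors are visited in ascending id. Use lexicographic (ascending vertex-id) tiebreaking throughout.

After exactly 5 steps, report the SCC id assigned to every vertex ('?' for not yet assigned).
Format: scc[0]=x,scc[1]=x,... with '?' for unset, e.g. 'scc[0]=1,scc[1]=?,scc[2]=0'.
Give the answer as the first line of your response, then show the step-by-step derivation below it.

scc[0]=1,scc[1]=1,scc[2]=2,scc[3]=1,scc[4]=0

step 1: low=(low[0]=0,low[1]=0,low[2]=?,low[3]=0,low[4]=3); scc=(scc[0]=?,scc[1]=?,scc[2]=?,scc[3]=?,scc[4]=0)
step 2: low=(low[0]=0,low[1]=0,low[2]=?,low[3]=0,low[4]=3); scc=(scc[0]=?,scc[1]=?,scc[2]=?,scc[3]=?,scc[4]=0)
step 3: low=(low[0]=0,low[1]=0,low[2]=?,low[3]=0,low[4]=3); scc=(scc[0]=?,scc[1]=?,scc[2]=?,scc[3]=?,scc[4]=0)
step 4: low=(low[0]=0,low[1]=0,low[2]=?,low[3]=0,low[4]=3); scc=(scc[0]=1,scc[1]=1,scc[2]=?,scc[3]=1,scc[4]=0)
step 5: low=(low[0]=0,low[1]=0,low[2]=4,low[3]=0,low[4]=3); scc=(scc[0]=1,scc[1]=1,scc[2]=2,scc[3]=1,scc[4]=0)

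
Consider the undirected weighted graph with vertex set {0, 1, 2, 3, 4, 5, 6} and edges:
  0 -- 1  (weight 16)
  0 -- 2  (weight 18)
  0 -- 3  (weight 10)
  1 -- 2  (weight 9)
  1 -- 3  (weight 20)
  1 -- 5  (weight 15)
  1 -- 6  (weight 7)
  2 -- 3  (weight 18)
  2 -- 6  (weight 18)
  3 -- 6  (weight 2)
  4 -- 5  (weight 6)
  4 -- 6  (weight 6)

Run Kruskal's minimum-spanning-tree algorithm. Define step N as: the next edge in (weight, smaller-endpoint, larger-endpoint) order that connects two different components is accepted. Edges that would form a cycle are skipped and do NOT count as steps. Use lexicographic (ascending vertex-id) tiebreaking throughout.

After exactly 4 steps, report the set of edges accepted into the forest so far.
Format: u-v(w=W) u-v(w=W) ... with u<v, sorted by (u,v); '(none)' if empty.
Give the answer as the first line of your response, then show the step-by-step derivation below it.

1-6(w=7) 3-6(w=2) 4-5(w=6) 4-6(w=6)

step 1: add edge 3-6 (w=2); MST = {3-6(w=2)}
step 2: add edge 4-5 (w=6); MST = {3-6(w=2) 4-5(w=6)}
step 3: add edge 4-6 (w=6); MST = {3-6(w=2) 4-5(w=6) 4-6(w=6)}
step 4: add edge 1-6 (w=7); MST = {1-6(w=7) 3-6(w=2) 4-5(w=6) 4-6(w=6)}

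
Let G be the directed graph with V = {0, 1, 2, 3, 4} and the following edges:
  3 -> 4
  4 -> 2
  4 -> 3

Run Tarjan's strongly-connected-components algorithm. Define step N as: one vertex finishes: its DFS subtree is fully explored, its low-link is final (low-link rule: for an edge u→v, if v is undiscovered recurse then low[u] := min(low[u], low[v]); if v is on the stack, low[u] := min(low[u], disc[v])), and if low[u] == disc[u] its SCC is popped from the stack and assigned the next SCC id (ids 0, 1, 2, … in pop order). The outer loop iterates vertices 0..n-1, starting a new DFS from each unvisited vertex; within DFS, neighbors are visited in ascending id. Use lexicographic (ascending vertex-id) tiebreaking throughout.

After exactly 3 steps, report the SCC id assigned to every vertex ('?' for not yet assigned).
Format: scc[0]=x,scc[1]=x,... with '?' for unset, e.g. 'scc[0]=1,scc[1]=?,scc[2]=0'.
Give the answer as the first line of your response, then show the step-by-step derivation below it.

scc[0]=0,scc[1]=1,scc[2]=2,scc[3]=?,scc[4]=?

step 1: low=(low[0]=0,low[1]=?,low[2]=?,low[3]=?,low[4]=?); scc=(scc[0]=0,scc[1]=?,scc[2]=?,scc[3]=?,scc[4]=?)
step 2: low=(low[0]=0,low[1]=1,low[2]=?,low[3]=?,low[4]=?); scc=(scc[0]=0,scc[1]=1,scc[2]=?,scc[3]=?,scc[4]=?)
step 3: low=(low[0]=0,low[1]=1,low[2]=2,low[3]=?,low[4]=?); scc=(scc[0]=0,scc[1]=1,scc[2]=2,scc[3]=?,scc[4]=?)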